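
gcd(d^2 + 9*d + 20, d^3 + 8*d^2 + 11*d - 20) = d^2 + 9*d + 20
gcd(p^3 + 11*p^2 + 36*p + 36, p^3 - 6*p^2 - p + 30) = p + 2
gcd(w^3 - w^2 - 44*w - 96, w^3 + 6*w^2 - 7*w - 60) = w + 4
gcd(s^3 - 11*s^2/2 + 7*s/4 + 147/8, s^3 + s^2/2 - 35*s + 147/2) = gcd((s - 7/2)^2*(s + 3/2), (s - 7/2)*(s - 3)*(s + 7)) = s - 7/2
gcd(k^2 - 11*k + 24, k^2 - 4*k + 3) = k - 3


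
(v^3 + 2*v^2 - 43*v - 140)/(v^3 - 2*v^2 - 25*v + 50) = (v^2 - 3*v - 28)/(v^2 - 7*v + 10)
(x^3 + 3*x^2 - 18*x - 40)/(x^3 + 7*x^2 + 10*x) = (x - 4)/x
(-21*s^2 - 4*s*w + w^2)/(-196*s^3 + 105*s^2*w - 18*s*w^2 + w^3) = (3*s + w)/(28*s^2 - 11*s*w + w^2)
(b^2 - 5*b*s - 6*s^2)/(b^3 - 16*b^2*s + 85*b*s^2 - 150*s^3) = (b + s)/(b^2 - 10*b*s + 25*s^2)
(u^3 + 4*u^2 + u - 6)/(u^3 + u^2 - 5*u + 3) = (u + 2)/(u - 1)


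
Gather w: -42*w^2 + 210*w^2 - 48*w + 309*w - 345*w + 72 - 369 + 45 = 168*w^2 - 84*w - 252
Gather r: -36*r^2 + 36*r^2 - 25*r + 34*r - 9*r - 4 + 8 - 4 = 0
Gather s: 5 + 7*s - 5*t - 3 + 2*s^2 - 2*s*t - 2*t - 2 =2*s^2 + s*(7 - 2*t) - 7*t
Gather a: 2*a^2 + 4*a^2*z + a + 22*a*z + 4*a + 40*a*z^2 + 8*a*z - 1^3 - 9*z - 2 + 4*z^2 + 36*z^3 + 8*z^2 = a^2*(4*z + 2) + a*(40*z^2 + 30*z + 5) + 36*z^3 + 12*z^2 - 9*z - 3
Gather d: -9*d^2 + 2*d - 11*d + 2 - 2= -9*d^2 - 9*d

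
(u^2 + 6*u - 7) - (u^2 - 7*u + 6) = 13*u - 13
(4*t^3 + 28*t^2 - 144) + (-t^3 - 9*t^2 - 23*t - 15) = 3*t^3 + 19*t^2 - 23*t - 159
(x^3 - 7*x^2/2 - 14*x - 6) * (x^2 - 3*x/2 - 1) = x^5 - 5*x^4 - 39*x^3/4 + 37*x^2/2 + 23*x + 6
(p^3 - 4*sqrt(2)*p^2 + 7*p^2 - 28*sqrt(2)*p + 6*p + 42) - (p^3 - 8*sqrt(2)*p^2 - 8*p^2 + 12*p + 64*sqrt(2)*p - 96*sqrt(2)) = 4*sqrt(2)*p^2 + 15*p^2 - 92*sqrt(2)*p - 6*p + 42 + 96*sqrt(2)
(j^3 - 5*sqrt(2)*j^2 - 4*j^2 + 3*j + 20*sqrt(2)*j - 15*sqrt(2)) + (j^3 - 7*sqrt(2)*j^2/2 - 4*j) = 2*j^3 - 17*sqrt(2)*j^2/2 - 4*j^2 - j + 20*sqrt(2)*j - 15*sqrt(2)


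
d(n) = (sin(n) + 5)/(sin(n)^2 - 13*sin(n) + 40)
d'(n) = (-2*sin(n)*cos(n) + 13*cos(n))*(sin(n) + 5)/(sin(n)^2 - 13*sin(n) + 40)^2 + cos(n)/(sin(n)^2 - 13*sin(n) + 40) = (-10*sin(n) + cos(n)^2 + 104)*cos(n)/(sin(n)^2 - 13*sin(n) + 40)^2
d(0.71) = 0.18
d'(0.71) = 0.07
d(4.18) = 0.08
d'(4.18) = -0.02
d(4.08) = 0.08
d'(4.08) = -0.03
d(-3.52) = 0.15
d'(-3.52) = -0.08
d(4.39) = 0.08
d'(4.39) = -0.01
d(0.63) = 0.17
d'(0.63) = 0.07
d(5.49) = 0.09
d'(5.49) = 0.03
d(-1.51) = 0.07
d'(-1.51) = 0.00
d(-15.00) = 0.09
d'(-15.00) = -0.04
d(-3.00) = 0.12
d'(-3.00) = -0.06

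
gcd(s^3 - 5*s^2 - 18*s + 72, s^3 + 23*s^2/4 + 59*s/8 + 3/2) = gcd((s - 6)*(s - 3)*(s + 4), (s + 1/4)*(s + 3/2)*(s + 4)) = s + 4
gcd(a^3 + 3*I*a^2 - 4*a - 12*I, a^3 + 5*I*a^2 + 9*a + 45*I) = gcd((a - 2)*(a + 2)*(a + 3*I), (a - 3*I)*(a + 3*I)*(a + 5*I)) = a + 3*I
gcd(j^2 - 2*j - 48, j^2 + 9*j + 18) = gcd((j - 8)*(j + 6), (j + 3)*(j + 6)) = j + 6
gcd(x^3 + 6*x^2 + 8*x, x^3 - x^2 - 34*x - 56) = x^2 + 6*x + 8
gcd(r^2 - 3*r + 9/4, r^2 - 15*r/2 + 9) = r - 3/2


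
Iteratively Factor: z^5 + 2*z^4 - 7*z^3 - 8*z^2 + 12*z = (z - 2)*(z^4 + 4*z^3 + z^2 - 6*z) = (z - 2)*(z + 2)*(z^3 + 2*z^2 - 3*z) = (z - 2)*(z + 2)*(z + 3)*(z^2 - z) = z*(z - 2)*(z + 2)*(z + 3)*(z - 1)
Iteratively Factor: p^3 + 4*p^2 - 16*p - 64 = (p + 4)*(p^2 - 16) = (p - 4)*(p + 4)*(p + 4)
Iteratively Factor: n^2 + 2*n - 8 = (n + 4)*(n - 2)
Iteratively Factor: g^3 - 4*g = (g + 2)*(g^2 - 2*g) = g*(g + 2)*(g - 2)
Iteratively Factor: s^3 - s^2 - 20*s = (s + 4)*(s^2 - 5*s) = (s - 5)*(s + 4)*(s)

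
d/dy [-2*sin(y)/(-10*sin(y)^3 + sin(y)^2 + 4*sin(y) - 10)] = 2*(-20*sin(y)^3 + sin(y)^2 + 10)*cos(y)/(10*sin(y)^3 - sin(y)^2 - 4*sin(y) + 10)^2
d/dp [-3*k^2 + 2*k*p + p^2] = 2*k + 2*p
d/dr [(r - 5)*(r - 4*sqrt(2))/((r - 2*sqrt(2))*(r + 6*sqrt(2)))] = (5*r^2 + 8*sqrt(2)*r^2 - 40*sqrt(2)*r - 48*r - 40 + 96*sqrt(2))/(r^4 + 8*sqrt(2)*r^3 - 16*r^2 - 192*sqrt(2)*r + 576)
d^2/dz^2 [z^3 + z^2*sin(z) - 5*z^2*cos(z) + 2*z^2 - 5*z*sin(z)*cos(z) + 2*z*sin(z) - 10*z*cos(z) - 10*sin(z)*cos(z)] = -z^2*sin(z) + 5*z^2*cos(z) + 18*z*sin(z) + 10*z*sin(2*z) + 14*z*cos(z) + 6*z + 22*sin(z) + 20*sin(2*z) - 6*cos(z) - 10*cos(2*z) + 4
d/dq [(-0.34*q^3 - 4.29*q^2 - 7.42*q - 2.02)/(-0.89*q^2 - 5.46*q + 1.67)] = (0.3026*q^4 + 3.7128*q^3 + 15.1162*q^2 - 17.9242*q - 23.4206)/(0.7921*q^4 + 9.7188*q^3 + 26.839*q^2 - 18.2364*q + 2.7889)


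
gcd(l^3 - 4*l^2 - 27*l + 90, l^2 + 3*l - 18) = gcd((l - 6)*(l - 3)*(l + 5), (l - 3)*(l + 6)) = l - 3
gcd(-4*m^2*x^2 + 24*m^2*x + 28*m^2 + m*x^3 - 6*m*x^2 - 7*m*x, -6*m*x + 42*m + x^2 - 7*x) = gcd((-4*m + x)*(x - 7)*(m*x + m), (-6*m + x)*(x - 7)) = x - 7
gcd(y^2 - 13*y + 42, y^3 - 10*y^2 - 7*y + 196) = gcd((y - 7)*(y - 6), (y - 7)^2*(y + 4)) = y - 7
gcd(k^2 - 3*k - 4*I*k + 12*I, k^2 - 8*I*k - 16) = k - 4*I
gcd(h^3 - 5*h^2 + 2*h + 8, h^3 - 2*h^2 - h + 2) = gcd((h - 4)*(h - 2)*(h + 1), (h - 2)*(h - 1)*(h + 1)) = h^2 - h - 2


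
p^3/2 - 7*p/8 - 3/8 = (p/2 + 1/2)*(p - 3/2)*(p + 1/2)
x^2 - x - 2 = (x - 2)*(x + 1)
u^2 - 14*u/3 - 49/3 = (u - 7)*(u + 7/3)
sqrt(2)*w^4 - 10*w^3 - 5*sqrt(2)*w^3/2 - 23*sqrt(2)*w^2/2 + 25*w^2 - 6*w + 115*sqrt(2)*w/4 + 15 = (w - 5/2)*(w - 6*sqrt(2))*(w + sqrt(2)/2)*(sqrt(2)*w + 1)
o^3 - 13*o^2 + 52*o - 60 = (o - 6)*(o - 5)*(o - 2)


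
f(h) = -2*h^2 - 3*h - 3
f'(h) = -4*h - 3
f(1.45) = -11.56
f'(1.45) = -8.80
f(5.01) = -68.23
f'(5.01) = -23.04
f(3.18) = -32.76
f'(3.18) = -15.72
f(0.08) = -3.25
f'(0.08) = -3.32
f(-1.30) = -2.48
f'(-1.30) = 2.20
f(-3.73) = -19.64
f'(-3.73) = 11.92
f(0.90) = -7.32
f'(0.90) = -6.60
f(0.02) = -3.06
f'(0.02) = -3.08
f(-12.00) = -255.00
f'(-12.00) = 45.00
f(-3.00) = -12.00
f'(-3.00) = 9.00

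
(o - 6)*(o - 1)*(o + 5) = o^3 - 2*o^2 - 29*o + 30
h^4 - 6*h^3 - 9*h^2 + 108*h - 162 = (h - 3)^2*(h - 3*sqrt(2))*(h + 3*sqrt(2))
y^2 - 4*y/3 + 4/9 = (y - 2/3)^2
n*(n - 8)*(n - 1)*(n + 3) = n^4 - 6*n^3 - 19*n^2 + 24*n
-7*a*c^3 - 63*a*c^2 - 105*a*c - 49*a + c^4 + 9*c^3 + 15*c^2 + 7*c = (-7*a + c)*(c + 1)^2*(c + 7)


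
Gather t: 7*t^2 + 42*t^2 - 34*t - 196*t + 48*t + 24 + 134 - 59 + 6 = 49*t^2 - 182*t + 105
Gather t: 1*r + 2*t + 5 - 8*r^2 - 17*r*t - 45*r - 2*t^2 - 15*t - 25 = -8*r^2 - 44*r - 2*t^2 + t*(-17*r - 13) - 20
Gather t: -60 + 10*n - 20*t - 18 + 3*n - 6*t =13*n - 26*t - 78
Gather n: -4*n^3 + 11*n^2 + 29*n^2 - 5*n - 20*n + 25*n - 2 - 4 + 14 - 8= -4*n^3 + 40*n^2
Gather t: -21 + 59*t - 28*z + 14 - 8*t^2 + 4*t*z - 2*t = -8*t^2 + t*(4*z + 57) - 28*z - 7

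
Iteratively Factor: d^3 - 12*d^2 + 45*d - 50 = (d - 5)*(d^2 - 7*d + 10) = (d - 5)*(d - 2)*(d - 5)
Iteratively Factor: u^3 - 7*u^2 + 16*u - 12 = (u - 2)*(u^2 - 5*u + 6) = (u - 2)^2*(u - 3)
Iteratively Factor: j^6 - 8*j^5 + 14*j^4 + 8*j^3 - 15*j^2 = (j)*(j^5 - 8*j^4 + 14*j^3 + 8*j^2 - 15*j) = j*(j + 1)*(j^4 - 9*j^3 + 23*j^2 - 15*j) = j^2*(j + 1)*(j^3 - 9*j^2 + 23*j - 15) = j^2*(j - 3)*(j + 1)*(j^2 - 6*j + 5) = j^2*(j - 5)*(j - 3)*(j + 1)*(j - 1)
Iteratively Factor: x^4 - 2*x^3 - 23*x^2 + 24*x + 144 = (x - 4)*(x^3 + 2*x^2 - 15*x - 36) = (x - 4)*(x + 3)*(x^2 - x - 12) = (x - 4)^2*(x + 3)*(x + 3)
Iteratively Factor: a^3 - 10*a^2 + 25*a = (a - 5)*(a^2 - 5*a) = (a - 5)^2*(a)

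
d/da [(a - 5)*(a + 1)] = 2*a - 4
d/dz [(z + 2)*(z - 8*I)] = 2*z + 2 - 8*I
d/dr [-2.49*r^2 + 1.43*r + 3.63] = 1.43 - 4.98*r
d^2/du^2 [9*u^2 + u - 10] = 18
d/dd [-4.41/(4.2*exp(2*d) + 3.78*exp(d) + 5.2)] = (37.044*exp(d) + 16.6698)*exp(d)/(4.2*exp(2*d) + 3.78*exp(d) + 5.2)^2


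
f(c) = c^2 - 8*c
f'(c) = 2*c - 8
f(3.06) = -15.12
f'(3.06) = -1.88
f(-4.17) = 50.75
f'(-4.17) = -16.34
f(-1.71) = 16.60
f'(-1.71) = -11.42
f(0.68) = -4.98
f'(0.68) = -6.64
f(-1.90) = 18.81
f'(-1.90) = -11.80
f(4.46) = -15.79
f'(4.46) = 0.92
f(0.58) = -4.30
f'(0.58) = -6.84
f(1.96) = -11.84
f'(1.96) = -4.08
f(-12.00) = 240.00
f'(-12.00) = -32.00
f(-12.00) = 240.00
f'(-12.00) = -32.00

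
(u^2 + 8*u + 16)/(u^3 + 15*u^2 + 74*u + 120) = (u + 4)/(u^2 + 11*u + 30)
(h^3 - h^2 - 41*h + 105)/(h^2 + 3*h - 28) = (h^2 - 8*h + 15)/(h - 4)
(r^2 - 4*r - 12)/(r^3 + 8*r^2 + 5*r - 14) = (r - 6)/(r^2 + 6*r - 7)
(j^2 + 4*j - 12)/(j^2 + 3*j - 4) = (j^2 + 4*j - 12)/(j^2 + 3*j - 4)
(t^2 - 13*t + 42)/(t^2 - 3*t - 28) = (t - 6)/(t + 4)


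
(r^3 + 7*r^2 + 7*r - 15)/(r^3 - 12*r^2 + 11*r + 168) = (r^2 + 4*r - 5)/(r^2 - 15*r + 56)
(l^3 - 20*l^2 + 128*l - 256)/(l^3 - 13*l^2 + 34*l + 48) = (l^2 - 12*l + 32)/(l^2 - 5*l - 6)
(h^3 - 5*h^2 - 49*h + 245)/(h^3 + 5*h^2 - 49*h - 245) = (h - 5)/(h + 5)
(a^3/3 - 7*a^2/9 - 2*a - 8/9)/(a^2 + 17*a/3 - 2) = (3*a^3 - 7*a^2 - 18*a - 8)/(3*(3*a^2 + 17*a - 6))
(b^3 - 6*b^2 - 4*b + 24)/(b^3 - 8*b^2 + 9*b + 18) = (b^2 - 4)/(b^2 - 2*b - 3)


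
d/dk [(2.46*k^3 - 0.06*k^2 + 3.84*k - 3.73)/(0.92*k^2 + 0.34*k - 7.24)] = (2.2632*k^4 + 1.6728*k^3 - 56.9844*k^2 + 7.732*k - 26.5334)/(0.8464*k^4 + 0.6256*k^3 - 13.206*k^2 - 4.9232*k + 52.4176)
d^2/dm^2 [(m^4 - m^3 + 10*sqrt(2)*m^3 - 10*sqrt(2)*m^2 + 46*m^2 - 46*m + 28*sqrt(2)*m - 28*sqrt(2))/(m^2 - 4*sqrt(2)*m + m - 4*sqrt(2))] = 2*(m^6 - 12*sqrt(2)*m^5 + 3*m^5 - 36*sqrt(2)*m^4 + 99*m^4 - 29*m^3 + 524*sqrt(2)*m^3 - 384*m^2 + 1440*sqrt(2)*m^2 + 324*sqrt(2)*m + 1248*m - 2324*sqrt(2) + 3392)/(m^6 - 12*sqrt(2)*m^5 + 3*m^5 - 36*sqrt(2)*m^4 + 99*m^4 - 164*sqrt(2)*m^3 + 289*m^3 - 396*sqrt(2)*m^2 + 288*m^2 - 384*sqrt(2)*m + 96*m - 128*sqrt(2))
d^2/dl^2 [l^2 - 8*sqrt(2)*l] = 2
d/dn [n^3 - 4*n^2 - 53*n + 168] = 3*n^2 - 8*n - 53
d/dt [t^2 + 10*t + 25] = 2*t + 10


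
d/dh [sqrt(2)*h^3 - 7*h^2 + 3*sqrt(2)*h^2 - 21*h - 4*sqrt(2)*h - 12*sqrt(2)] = 3*sqrt(2)*h^2 - 14*h + 6*sqrt(2)*h - 21 - 4*sqrt(2)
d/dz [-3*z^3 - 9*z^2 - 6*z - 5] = -9*z^2 - 18*z - 6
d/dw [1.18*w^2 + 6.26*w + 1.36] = 2.36*w + 6.26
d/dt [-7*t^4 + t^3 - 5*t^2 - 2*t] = -28*t^3 + 3*t^2 - 10*t - 2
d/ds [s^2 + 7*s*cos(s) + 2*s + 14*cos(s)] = -7*s*sin(s) + 2*s - 14*sin(s) + 7*cos(s) + 2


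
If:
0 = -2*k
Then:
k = 0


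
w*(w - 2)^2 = w^3 - 4*w^2 + 4*w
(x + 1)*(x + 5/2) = x^2 + 7*x/2 + 5/2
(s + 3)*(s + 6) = s^2 + 9*s + 18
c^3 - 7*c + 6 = (c - 2)*(c - 1)*(c + 3)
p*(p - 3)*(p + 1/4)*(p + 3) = p^4 + p^3/4 - 9*p^2 - 9*p/4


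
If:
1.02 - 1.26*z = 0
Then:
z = 0.81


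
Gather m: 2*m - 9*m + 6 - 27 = -7*m - 21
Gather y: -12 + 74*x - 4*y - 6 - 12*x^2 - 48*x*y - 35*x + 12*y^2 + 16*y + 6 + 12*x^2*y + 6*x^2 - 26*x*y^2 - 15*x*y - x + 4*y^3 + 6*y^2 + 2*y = -6*x^2 + 38*x + 4*y^3 + y^2*(18 - 26*x) + y*(12*x^2 - 63*x + 14) - 12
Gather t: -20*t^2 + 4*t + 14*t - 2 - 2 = -20*t^2 + 18*t - 4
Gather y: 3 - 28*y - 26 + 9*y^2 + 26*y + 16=9*y^2 - 2*y - 7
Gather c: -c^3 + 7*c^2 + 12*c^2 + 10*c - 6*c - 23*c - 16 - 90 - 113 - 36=-c^3 + 19*c^2 - 19*c - 255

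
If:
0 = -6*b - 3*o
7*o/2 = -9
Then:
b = 9/7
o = -18/7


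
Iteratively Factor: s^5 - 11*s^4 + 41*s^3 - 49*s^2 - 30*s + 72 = (s + 1)*(s^4 - 12*s^3 + 53*s^2 - 102*s + 72) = (s - 3)*(s + 1)*(s^3 - 9*s^2 + 26*s - 24) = (s - 3)*(s - 2)*(s + 1)*(s^2 - 7*s + 12) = (s - 3)^2*(s - 2)*(s + 1)*(s - 4)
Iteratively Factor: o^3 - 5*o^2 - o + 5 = (o - 1)*(o^2 - 4*o - 5) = (o - 1)*(o + 1)*(o - 5)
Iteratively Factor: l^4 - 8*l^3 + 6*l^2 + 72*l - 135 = (l - 3)*(l^3 - 5*l^2 - 9*l + 45) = (l - 3)*(l + 3)*(l^2 - 8*l + 15) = (l - 3)^2*(l + 3)*(l - 5)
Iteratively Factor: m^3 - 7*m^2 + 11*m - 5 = (m - 5)*(m^2 - 2*m + 1) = (m - 5)*(m - 1)*(m - 1)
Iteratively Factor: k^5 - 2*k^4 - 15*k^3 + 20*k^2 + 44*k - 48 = (k - 1)*(k^4 - k^3 - 16*k^2 + 4*k + 48) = (k - 1)*(k + 3)*(k^3 - 4*k^2 - 4*k + 16) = (k - 2)*(k - 1)*(k + 3)*(k^2 - 2*k - 8) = (k - 2)*(k - 1)*(k + 2)*(k + 3)*(k - 4)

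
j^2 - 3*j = j*(j - 3)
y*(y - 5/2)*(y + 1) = y^3 - 3*y^2/2 - 5*y/2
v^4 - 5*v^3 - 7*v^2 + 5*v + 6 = (v - 6)*(v - 1)*(v + 1)^2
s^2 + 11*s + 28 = (s + 4)*(s + 7)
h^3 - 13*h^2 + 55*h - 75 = (h - 5)^2*(h - 3)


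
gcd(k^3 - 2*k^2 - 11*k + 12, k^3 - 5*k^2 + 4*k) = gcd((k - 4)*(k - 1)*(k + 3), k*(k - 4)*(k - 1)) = k^2 - 5*k + 4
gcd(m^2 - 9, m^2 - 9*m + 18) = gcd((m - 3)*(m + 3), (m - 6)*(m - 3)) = m - 3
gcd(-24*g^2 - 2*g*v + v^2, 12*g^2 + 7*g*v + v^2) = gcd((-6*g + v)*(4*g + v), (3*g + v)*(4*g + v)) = 4*g + v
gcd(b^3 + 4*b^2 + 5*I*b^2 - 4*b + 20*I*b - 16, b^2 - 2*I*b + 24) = b + 4*I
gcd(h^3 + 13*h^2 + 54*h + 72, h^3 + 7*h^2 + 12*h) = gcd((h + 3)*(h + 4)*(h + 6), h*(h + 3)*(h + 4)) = h^2 + 7*h + 12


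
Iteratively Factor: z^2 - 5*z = (z)*(z - 5)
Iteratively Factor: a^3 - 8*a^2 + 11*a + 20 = (a - 5)*(a^2 - 3*a - 4) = (a - 5)*(a + 1)*(a - 4)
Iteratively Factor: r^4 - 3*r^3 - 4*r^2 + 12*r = (r + 2)*(r^3 - 5*r^2 + 6*r) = (r - 2)*(r + 2)*(r^2 - 3*r) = r*(r - 2)*(r + 2)*(r - 3)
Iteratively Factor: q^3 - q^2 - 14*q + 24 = (q - 2)*(q^2 + q - 12) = (q - 2)*(q + 4)*(q - 3)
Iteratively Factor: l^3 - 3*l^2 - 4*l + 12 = (l - 3)*(l^2 - 4) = (l - 3)*(l + 2)*(l - 2)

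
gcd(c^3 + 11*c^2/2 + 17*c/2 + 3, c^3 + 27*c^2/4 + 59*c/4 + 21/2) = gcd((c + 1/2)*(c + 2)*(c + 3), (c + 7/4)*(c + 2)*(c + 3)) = c^2 + 5*c + 6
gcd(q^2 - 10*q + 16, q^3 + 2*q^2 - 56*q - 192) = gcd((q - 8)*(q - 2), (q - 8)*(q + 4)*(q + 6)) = q - 8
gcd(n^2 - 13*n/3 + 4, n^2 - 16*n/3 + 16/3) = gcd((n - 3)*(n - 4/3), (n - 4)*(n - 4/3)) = n - 4/3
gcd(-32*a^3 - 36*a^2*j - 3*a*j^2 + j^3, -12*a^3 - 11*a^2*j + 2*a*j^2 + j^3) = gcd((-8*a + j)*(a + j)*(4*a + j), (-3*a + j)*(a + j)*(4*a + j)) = 4*a^2 + 5*a*j + j^2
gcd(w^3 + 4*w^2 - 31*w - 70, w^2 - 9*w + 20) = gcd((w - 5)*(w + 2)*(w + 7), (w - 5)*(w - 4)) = w - 5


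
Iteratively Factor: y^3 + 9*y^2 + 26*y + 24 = (y + 3)*(y^2 + 6*y + 8) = (y + 3)*(y + 4)*(y + 2)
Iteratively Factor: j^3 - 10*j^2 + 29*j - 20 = (j - 5)*(j^2 - 5*j + 4) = (j - 5)*(j - 1)*(j - 4)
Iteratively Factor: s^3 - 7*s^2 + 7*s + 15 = (s - 5)*(s^2 - 2*s - 3) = (s - 5)*(s + 1)*(s - 3)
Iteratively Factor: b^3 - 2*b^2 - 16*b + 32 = (b - 4)*(b^2 + 2*b - 8) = (b - 4)*(b + 4)*(b - 2)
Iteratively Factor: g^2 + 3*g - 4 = (g + 4)*(g - 1)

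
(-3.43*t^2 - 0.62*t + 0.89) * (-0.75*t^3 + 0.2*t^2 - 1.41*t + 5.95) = 2.5725*t^5 - 0.221*t^4 + 4.0448*t^3 - 19.3563*t^2 - 4.9439*t + 5.2955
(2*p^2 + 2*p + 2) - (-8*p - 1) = 2*p^2 + 10*p + 3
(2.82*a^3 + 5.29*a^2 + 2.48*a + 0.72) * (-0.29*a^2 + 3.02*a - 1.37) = -0.8178*a^5 + 6.9823*a^4 + 11.3932*a^3 + 0.0334999999999993*a^2 - 1.2232*a - 0.9864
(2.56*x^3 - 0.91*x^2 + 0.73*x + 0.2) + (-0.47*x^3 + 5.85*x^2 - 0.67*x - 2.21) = 2.09*x^3 + 4.94*x^2 + 0.0599999999999999*x - 2.01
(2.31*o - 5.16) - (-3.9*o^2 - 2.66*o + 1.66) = 3.9*o^2 + 4.97*o - 6.82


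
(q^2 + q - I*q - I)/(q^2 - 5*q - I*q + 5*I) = (q + 1)/(q - 5)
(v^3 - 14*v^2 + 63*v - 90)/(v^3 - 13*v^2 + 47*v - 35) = (v^2 - 9*v + 18)/(v^2 - 8*v + 7)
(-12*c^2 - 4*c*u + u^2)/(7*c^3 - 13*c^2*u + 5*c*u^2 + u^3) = (-12*c^2 - 4*c*u + u^2)/(7*c^3 - 13*c^2*u + 5*c*u^2 + u^3)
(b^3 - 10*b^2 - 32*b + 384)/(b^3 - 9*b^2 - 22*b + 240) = (b^2 - 2*b - 48)/(b^2 - b - 30)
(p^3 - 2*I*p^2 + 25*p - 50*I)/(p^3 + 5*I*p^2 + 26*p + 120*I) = (p^2 + 3*I*p + 10)/(p^2 + 10*I*p - 24)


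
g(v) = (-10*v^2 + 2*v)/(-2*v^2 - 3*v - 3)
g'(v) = (2 - 20*v)/(-2*v^2 - 3*v - 3) + (4*v + 3)*(-10*v^2 + 2*v)/(-2*v^2 - 3*v - 3)^2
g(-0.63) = 2.75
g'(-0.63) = -8.36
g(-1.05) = 6.39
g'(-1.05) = -7.46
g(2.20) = 2.28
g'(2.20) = 0.78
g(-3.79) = 7.43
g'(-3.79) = 0.62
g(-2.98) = 8.02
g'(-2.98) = 0.84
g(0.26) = 0.04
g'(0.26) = 0.78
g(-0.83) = 4.53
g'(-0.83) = -9.09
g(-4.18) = 7.21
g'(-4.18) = 0.52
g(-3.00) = 8.00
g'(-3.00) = 0.83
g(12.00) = 4.33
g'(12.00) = 0.05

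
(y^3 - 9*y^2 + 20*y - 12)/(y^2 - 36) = (y^2 - 3*y + 2)/(y + 6)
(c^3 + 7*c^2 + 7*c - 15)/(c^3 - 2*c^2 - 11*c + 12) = (c + 5)/(c - 4)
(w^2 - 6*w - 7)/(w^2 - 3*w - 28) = (w + 1)/(w + 4)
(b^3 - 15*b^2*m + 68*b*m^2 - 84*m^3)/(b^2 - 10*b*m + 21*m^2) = (b^2 - 8*b*m + 12*m^2)/(b - 3*m)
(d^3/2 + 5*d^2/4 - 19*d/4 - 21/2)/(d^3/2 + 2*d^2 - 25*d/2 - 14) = (2*d^3 + 5*d^2 - 19*d - 42)/(2*(d^3 + 4*d^2 - 25*d - 28))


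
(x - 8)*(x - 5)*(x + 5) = x^3 - 8*x^2 - 25*x + 200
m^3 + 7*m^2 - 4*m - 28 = (m - 2)*(m + 2)*(m + 7)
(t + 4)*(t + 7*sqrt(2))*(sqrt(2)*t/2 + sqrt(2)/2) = sqrt(2)*t^3/2 + 5*sqrt(2)*t^2/2 + 7*t^2 + 2*sqrt(2)*t + 35*t + 28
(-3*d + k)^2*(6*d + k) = 54*d^3 - 27*d^2*k + k^3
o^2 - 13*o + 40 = (o - 8)*(o - 5)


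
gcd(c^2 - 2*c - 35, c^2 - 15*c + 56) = c - 7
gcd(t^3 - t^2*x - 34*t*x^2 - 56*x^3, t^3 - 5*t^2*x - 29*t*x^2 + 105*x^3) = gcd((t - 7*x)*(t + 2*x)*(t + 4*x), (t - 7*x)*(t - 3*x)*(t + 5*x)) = -t + 7*x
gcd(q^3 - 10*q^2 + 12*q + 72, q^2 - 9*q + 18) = q - 6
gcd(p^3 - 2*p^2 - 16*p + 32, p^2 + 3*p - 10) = p - 2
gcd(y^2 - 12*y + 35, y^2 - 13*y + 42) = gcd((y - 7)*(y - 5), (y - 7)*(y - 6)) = y - 7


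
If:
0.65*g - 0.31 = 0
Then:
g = 0.48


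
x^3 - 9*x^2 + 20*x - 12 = (x - 6)*(x - 2)*(x - 1)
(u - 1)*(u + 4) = u^2 + 3*u - 4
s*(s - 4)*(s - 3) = s^3 - 7*s^2 + 12*s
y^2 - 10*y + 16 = (y - 8)*(y - 2)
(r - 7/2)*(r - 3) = r^2 - 13*r/2 + 21/2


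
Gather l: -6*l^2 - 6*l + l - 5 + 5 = -6*l^2 - 5*l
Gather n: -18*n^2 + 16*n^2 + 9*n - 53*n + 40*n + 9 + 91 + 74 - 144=-2*n^2 - 4*n + 30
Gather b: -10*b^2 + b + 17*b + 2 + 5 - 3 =-10*b^2 + 18*b + 4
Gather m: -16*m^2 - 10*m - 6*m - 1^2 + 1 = -16*m^2 - 16*m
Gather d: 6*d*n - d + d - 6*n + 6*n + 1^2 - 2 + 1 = 6*d*n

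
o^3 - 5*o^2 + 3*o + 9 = (o - 3)^2*(o + 1)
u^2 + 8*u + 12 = (u + 2)*(u + 6)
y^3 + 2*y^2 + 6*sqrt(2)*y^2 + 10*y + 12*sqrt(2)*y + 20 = (y + 2)*(y + sqrt(2))*(y + 5*sqrt(2))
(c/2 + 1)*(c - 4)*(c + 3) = c^3/2 + c^2/2 - 7*c - 12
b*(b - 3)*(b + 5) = b^3 + 2*b^2 - 15*b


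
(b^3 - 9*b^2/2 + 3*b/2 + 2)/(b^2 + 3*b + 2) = (2*b^3 - 9*b^2 + 3*b + 4)/(2*(b^2 + 3*b + 2))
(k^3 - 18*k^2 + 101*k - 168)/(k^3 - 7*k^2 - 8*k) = (k^2 - 10*k + 21)/(k*(k + 1))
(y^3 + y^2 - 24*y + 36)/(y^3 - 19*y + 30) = (y + 6)/(y + 5)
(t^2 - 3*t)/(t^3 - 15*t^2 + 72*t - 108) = t/(t^2 - 12*t + 36)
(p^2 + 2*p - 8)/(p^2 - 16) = (p - 2)/(p - 4)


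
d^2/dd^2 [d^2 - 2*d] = 2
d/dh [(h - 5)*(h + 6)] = 2*h + 1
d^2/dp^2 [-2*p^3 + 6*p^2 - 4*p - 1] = 12 - 12*p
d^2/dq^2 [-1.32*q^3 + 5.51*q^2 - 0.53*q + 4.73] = 11.02 - 7.92*q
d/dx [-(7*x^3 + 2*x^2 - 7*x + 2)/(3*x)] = -14*x/3 - 2/3 + 2/(3*x^2)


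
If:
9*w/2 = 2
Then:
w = 4/9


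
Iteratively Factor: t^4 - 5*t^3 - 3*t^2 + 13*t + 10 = (t + 1)*(t^3 - 6*t^2 + 3*t + 10) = (t - 5)*(t + 1)*(t^2 - t - 2) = (t - 5)*(t + 1)^2*(t - 2)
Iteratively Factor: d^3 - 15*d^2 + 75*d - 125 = (d - 5)*(d^2 - 10*d + 25) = (d - 5)^2*(d - 5)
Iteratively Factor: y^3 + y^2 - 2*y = (y)*(y^2 + y - 2) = y*(y - 1)*(y + 2)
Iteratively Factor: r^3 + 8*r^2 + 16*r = (r + 4)*(r^2 + 4*r) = (r + 4)^2*(r)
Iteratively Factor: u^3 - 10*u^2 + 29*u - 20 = (u - 5)*(u^2 - 5*u + 4) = (u - 5)*(u - 1)*(u - 4)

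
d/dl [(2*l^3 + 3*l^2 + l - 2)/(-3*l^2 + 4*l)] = (-6*l^4 + 16*l^3 + 15*l^2 - 12*l + 8)/(l^2*(9*l^2 - 24*l + 16))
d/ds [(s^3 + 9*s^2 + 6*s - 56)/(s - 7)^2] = (s^3 - 21*s^2 - 132*s + 70)/(s^3 - 21*s^2 + 147*s - 343)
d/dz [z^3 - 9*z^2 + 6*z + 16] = 3*z^2 - 18*z + 6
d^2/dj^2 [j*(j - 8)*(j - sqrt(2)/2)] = 6*j - 16 - sqrt(2)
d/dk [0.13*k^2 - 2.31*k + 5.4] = 0.26*k - 2.31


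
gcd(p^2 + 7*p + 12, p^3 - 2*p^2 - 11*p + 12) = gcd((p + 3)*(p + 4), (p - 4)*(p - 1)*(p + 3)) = p + 3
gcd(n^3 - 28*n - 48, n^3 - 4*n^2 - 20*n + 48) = n^2 - 2*n - 24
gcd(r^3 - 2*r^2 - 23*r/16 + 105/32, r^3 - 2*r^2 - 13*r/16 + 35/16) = r - 7/4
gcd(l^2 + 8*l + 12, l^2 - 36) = l + 6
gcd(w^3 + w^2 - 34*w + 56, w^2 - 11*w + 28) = w - 4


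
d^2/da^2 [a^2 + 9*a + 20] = 2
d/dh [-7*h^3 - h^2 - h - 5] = -21*h^2 - 2*h - 1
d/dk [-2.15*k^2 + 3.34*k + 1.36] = 3.34 - 4.3*k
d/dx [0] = 0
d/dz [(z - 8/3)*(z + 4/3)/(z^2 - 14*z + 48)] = 2*(-57*z^2 + 464*z - 512)/(9*(z^4 - 28*z^3 + 292*z^2 - 1344*z + 2304))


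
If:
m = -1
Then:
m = -1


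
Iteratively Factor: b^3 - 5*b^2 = (b)*(b^2 - 5*b) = b*(b - 5)*(b)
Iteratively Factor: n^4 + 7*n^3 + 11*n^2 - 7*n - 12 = (n - 1)*(n^3 + 8*n^2 + 19*n + 12) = (n - 1)*(n + 1)*(n^2 + 7*n + 12) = (n - 1)*(n + 1)*(n + 3)*(n + 4)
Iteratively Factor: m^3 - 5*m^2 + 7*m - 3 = (m - 1)*(m^2 - 4*m + 3) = (m - 1)^2*(m - 3)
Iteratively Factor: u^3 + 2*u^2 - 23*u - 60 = (u - 5)*(u^2 + 7*u + 12) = (u - 5)*(u + 4)*(u + 3)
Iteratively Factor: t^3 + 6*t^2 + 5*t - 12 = (t + 3)*(t^2 + 3*t - 4) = (t - 1)*(t + 3)*(t + 4)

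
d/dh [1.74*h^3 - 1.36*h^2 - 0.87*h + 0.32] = 5.22*h^2 - 2.72*h - 0.87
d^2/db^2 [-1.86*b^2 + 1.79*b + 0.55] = -3.72000000000000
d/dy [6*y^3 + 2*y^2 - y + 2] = 18*y^2 + 4*y - 1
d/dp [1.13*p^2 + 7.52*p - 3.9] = 2.26*p + 7.52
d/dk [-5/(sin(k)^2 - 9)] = 10*sin(k)*cos(k)/(sin(k)^2 - 9)^2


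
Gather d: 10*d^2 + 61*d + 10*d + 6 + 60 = 10*d^2 + 71*d + 66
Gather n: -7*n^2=-7*n^2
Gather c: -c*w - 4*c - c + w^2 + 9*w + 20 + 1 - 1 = c*(-w - 5) + w^2 + 9*w + 20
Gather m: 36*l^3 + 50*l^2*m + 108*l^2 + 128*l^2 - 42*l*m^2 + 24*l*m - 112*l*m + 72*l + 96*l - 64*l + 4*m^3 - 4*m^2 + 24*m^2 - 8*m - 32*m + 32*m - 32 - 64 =36*l^3 + 236*l^2 + 104*l + 4*m^3 + m^2*(20 - 42*l) + m*(50*l^2 - 88*l - 8) - 96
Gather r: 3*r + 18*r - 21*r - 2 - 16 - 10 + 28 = 0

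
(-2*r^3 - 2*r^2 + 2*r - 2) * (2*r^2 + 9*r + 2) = -4*r^5 - 22*r^4 - 18*r^3 + 10*r^2 - 14*r - 4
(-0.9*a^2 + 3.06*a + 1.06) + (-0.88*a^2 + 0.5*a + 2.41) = -1.78*a^2 + 3.56*a + 3.47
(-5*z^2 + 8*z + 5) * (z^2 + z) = -5*z^4 + 3*z^3 + 13*z^2 + 5*z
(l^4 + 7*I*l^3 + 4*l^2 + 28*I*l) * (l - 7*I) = l^5 + 53*l^3 + 196*l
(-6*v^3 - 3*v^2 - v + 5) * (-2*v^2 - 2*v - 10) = 12*v^5 + 18*v^4 + 68*v^3 + 22*v^2 - 50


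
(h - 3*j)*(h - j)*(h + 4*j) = h^3 - 13*h*j^2 + 12*j^3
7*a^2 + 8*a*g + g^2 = (a + g)*(7*a + g)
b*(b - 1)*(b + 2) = b^3 + b^2 - 2*b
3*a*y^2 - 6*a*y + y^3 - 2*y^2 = y*(3*a + y)*(y - 2)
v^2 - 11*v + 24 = (v - 8)*(v - 3)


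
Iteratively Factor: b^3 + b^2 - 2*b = (b + 2)*(b^2 - b) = b*(b + 2)*(b - 1)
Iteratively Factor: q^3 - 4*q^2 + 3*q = (q - 1)*(q^2 - 3*q) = q*(q - 1)*(q - 3)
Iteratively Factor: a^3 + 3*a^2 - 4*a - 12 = (a - 2)*(a^2 + 5*a + 6) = (a - 2)*(a + 2)*(a + 3)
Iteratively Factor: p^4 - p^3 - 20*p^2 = (p)*(p^3 - p^2 - 20*p) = p^2*(p^2 - p - 20) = p^2*(p + 4)*(p - 5)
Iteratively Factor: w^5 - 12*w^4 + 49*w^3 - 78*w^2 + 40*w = (w - 5)*(w^4 - 7*w^3 + 14*w^2 - 8*w) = (w - 5)*(w - 1)*(w^3 - 6*w^2 + 8*w) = w*(w - 5)*(w - 1)*(w^2 - 6*w + 8) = w*(w - 5)*(w - 2)*(w - 1)*(w - 4)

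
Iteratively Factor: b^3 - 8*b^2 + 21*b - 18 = (b - 2)*(b^2 - 6*b + 9) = (b - 3)*(b - 2)*(b - 3)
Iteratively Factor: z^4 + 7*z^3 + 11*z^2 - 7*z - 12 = (z + 1)*(z^3 + 6*z^2 + 5*z - 12) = (z + 1)*(z + 4)*(z^2 + 2*z - 3) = (z + 1)*(z + 3)*(z + 4)*(z - 1)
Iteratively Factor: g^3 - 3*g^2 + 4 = (g - 2)*(g^2 - g - 2) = (g - 2)*(g + 1)*(g - 2)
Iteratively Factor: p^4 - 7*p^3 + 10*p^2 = (p - 5)*(p^3 - 2*p^2) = p*(p - 5)*(p^2 - 2*p) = p*(p - 5)*(p - 2)*(p)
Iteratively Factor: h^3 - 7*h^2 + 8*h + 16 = (h - 4)*(h^2 - 3*h - 4) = (h - 4)*(h + 1)*(h - 4)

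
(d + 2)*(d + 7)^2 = d^3 + 16*d^2 + 77*d + 98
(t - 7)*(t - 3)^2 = t^3 - 13*t^2 + 51*t - 63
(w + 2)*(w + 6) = w^2 + 8*w + 12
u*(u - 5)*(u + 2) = u^3 - 3*u^2 - 10*u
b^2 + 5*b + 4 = (b + 1)*(b + 4)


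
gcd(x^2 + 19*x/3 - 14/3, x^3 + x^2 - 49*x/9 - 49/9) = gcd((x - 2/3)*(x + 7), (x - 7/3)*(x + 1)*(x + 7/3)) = 1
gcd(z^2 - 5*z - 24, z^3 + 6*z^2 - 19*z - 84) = z + 3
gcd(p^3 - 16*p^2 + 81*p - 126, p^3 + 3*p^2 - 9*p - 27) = p - 3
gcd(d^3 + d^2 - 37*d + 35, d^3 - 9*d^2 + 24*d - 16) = d - 1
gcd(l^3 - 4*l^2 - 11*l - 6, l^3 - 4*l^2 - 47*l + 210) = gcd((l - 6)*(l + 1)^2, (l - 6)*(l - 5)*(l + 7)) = l - 6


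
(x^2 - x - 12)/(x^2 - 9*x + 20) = (x + 3)/(x - 5)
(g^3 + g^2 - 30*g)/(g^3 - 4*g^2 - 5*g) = (g + 6)/(g + 1)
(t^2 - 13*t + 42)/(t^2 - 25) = (t^2 - 13*t + 42)/(t^2 - 25)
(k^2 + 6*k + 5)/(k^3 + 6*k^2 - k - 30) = (k + 1)/(k^2 + k - 6)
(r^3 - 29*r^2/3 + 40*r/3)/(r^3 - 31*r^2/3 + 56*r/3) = (3*r - 5)/(3*r - 7)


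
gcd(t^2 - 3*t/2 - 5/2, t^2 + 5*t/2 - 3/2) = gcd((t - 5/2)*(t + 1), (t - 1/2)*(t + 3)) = 1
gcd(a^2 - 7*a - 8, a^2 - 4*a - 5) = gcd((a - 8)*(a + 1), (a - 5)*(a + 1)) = a + 1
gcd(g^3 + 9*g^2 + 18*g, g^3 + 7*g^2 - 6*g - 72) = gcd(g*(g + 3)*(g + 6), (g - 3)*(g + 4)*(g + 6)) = g + 6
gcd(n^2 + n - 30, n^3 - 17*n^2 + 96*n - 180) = n - 5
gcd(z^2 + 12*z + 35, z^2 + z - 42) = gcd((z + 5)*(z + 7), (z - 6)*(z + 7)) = z + 7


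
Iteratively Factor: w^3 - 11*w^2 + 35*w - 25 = (w - 1)*(w^2 - 10*w + 25) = (w - 5)*(w - 1)*(w - 5)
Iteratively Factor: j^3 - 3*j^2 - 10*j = (j)*(j^2 - 3*j - 10) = j*(j - 5)*(j + 2)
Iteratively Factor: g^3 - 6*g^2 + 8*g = (g - 2)*(g^2 - 4*g) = g*(g - 2)*(g - 4)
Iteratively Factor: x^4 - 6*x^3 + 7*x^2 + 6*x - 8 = (x - 1)*(x^3 - 5*x^2 + 2*x + 8) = (x - 1)*(x + 1)*(x^2 - 6*x + 8) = (x - 4)*(x - 1)*(x + 1)*(x - 2)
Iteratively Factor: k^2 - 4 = (k - 2)*(k + 2)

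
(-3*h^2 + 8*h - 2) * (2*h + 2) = -6*h^3 + 10*h^2 + 12*h - 4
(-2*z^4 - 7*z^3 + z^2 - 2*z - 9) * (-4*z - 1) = 8*z^5 + 30*z^4 + 3*z^3 + 7*z^2 + 38*z + 9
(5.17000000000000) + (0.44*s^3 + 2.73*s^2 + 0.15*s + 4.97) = 0.44*s^3 + 2.73*s^2 + 0.15*s + 10.14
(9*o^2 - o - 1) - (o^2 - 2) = 8*o^2 - o + 1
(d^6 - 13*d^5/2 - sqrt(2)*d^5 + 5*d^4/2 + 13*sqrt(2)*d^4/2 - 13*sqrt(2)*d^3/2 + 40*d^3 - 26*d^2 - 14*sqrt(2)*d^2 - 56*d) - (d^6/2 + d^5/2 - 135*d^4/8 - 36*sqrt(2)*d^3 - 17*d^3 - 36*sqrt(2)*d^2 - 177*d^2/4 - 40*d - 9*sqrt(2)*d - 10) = d^6/2 - 7*d^5 - sqrt(2)*d^5 + 13*sqrt(2)*d^4/2 + 155*d^4/8 + 59*sqrt(2)*d^3/2 + 57*d^3 + 73*d^2/4 + 22*sqrt(2)*d^2 - 16*d + 9*sqrt(2)*d + 10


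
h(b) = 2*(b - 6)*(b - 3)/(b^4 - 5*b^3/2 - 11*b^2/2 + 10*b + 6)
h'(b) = 2*(b - 6)*(b - 3)*(-4*b^3 + 15*b^2/2 + 11*b - 10)/(b^4 - 5*b^3/2 - 11*b^2/2 + 10*b + 6)^2 + 2*(b - 6)/(b^4 - 5*b^3/2 - 11*b^2/2 + 10*b + 6) + 2*(b - 3)/(b^4 - 5*b^3/2 - 11*b^2/2 + 10*b + 6)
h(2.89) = -0.42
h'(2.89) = 0.82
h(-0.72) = -17.55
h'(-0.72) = -69.89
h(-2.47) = 4.09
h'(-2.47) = 11.22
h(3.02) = -0.33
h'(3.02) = 0.59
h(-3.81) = 0.56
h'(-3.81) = 0.52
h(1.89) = 8.04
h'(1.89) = 65.69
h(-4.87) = 0.25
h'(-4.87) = 0.16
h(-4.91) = 0.25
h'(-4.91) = 0.15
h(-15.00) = 0.01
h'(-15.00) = 0.00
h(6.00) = 0.00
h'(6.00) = 0.01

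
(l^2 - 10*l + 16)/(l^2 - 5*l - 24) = (l - 2)/(l + 3)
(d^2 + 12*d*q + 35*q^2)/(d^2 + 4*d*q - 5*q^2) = (-d - 7*q)/(-d + q)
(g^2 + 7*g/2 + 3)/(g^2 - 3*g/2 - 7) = (2*g + 3)/(2*g - 7)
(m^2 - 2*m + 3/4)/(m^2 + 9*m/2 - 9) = (m - 1/2)/(m + 6)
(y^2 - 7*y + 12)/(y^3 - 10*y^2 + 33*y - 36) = 1/(y - 3)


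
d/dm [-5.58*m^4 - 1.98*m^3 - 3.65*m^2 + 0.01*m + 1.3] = -22.32*m^3 - 5.94*m^2 - 7.3*m + 0.01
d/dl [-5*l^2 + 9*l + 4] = 9 - 10*l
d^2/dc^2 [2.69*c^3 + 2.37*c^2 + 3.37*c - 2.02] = 16.14*c + 4.74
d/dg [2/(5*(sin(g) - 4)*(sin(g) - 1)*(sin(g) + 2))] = 6*(2*sin(g) + cos(g)^2 + 1)*cos(g)/(5*(sin(g) - 4)^2*(sin(g) - 1)^2*(sin(g) + 2)^2)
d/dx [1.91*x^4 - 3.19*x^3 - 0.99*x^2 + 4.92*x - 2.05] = 7.64*x^3 - 9.57*x^2 - 1.98*x + 4.92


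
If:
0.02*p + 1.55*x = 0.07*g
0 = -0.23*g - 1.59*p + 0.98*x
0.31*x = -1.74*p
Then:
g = 0.00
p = 0.00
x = 0.00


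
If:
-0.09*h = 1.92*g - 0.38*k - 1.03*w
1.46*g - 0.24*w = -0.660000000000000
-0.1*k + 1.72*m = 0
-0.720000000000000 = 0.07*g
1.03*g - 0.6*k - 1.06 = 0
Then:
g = -10.29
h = -547.21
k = -19.42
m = -1.13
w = -59.82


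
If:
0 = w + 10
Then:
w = -10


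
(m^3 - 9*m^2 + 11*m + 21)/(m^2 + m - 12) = (m^2 - 6*m - 7)/(m + 4)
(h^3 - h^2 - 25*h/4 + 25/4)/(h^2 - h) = h - 25/(4*h)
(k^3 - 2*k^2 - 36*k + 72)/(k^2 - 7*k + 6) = (k^2 + 4*k - 12)/(k - 1)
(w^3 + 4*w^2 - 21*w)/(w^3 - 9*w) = (w + 7)/(w + 3)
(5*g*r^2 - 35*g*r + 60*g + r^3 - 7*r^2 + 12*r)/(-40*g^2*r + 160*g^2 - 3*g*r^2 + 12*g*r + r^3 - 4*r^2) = (r - 3)/(-8*g + r)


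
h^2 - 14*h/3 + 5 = (h - 3)*(h - 5/3)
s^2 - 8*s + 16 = (s - 4)^2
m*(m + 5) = m^2 + 5*m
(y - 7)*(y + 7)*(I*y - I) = I*y^3 - I*y^2 - 49*I*y + 49*I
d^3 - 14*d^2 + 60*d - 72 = (d - 6)^2*(d - 2)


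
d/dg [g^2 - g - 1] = 2*g - 1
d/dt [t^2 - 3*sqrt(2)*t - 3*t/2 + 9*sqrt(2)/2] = 2*t - 3*sqrt(2) - 3/2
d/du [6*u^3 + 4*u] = 18*u^2 + 4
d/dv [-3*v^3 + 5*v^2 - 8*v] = -9*v^2 + 10*v - 8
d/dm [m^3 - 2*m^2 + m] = 3*m^2 - 4*m + 1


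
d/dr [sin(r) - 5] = cos(r)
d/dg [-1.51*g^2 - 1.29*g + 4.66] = -3.02*g - 1.29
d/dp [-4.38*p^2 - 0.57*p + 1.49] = -8.76*p - 0.57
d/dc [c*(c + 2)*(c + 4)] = 3*c^2 + 12*c + 8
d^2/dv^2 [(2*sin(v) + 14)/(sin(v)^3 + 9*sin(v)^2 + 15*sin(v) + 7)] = 4*(3 - 2*sin(v))/(sin(v) + 1)^3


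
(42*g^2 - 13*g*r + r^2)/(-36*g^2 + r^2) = (-7*g + r)/(6*g + r)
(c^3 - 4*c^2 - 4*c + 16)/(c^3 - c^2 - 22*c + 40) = (c + 2)/(c + 5)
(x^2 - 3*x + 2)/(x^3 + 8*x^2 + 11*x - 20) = (x - 2)/(x^2 + 9*x + 20)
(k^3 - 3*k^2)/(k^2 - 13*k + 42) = k^2*(k - 3)/(k^2 - 13*k + 42)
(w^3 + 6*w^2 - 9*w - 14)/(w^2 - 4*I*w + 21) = (w^3 + 6*w^2 - 9*w - 14)/(w^2 - 4*I*w + 21)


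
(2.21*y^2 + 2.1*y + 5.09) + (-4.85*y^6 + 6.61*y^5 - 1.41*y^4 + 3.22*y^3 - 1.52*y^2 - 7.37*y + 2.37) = -4.85*y^6 + 6.61*y^5 - 1.41*y^4 + 3.22*y^3 + 0.69*y^2 - 5.27*y + 7.46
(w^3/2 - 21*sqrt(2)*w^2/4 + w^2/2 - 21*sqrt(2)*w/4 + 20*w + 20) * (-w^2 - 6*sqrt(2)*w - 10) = -w^5/2 - w^4/2 + 9*sqrt(2)*w^4/4 + 9*sqrt(2)*w^3/4 + 38*w^3 - 135*sqrt(2)*w^2/2 + 38*w^2 - 200*w - 135*sqrt(2)*w/2 - 200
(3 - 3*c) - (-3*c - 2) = 5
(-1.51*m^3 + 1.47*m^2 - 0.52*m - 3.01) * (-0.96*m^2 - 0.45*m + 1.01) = 1.4496*m^5 - 0.7317*m^4 - 1.6874*m^3 + 4.6083*m^2 + 0.8293*m - 3.0401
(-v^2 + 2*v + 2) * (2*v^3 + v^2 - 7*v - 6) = -2*v^5 + 3*v^4 + 13*v^3 - 6*v^2 - 26*v - 12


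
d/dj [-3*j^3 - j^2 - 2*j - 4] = -9*j^2 - 2*j - 2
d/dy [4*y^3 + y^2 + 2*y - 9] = 12*y^2 + 2*y + 2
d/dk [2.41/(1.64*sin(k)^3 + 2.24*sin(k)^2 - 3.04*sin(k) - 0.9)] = (-11.8572*sin(k)^2 - 10.7968*sin(k) + 7.3264)*cos(k)/(1.64*sin(k)^3 + 2.24*sin(k)^2 - 3.04*sin(k) - 0.9)^2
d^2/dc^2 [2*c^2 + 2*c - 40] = 4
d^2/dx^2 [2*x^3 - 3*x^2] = 12*x - 6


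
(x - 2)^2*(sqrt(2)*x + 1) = sqrt(2)*x^3 - 4*sqrt(2)*x^2 + x^2 - 4*x + 4*sqrt(2)*x + 4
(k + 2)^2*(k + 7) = k^3 + 11*k^2 + 32*k + 28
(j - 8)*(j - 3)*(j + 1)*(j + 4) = j^4 - 6*j^3 - 27*j^2 + 76*j + 96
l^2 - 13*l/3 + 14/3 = (l - 7/3)*(l - 2)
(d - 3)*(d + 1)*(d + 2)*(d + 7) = d^4 + 7*d^3 - 7*d^2 - 55*d - 42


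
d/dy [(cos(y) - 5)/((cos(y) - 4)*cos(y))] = (sin(y) + 20*sin(y)/cos(y)^2 - 10*tan(y))/(cos(y) - 4)^2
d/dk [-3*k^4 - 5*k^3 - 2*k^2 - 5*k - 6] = -12*k^3 - 15*k^2 - 4*k - 5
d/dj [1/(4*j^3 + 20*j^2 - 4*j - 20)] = (-3*j^2 - 10*j + 1)/(4*(j^3 + 5*j^2 - j - 5)^2)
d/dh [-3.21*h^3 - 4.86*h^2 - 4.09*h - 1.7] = -9.63*h^2 - 9.72*h - 4.09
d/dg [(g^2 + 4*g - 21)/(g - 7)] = (g^2 - 14*g - 7)/(g^2 - 14*g + 49)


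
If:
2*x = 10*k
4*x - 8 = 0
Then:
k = 2/5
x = 2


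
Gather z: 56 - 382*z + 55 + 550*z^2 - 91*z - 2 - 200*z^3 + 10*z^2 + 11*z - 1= -200*z^3 + 560*z^2 - 462*z + 108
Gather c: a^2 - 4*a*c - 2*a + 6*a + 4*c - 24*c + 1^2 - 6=a^2 + 4*a + c*(-4*a - 20) - 5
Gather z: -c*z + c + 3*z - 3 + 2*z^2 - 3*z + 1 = -c*z + c + 2*z^2 - 2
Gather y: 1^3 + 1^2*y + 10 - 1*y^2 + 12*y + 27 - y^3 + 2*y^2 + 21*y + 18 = -y^3 + y^2 + 34*y + 56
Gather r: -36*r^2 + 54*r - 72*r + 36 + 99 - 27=-36*r^2 - 18*r + 108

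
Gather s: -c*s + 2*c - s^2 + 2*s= 2*c - s^2 + s*(2 - c)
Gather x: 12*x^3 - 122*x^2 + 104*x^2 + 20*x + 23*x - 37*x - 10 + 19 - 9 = 12*x^3 - 18*x^2 + 6*x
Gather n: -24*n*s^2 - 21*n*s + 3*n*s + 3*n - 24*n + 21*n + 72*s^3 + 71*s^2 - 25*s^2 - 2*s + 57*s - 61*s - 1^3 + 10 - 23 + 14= n*(-24*s^2 - 18*s) + 72*s^3 + 46*s^2 - 6*s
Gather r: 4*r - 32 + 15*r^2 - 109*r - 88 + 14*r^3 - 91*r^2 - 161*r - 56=14*r^3 - 76*r^2 - 266*r - 176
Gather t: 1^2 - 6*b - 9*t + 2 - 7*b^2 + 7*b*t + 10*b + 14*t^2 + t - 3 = -7*b^2 + 4*b + 14*t^2 + t*(7*b - 8)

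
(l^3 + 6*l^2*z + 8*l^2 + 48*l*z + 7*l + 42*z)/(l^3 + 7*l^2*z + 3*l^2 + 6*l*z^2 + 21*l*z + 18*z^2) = (l^2 + 8*l + 7)/(l^2 + l*z + 3*l + 3*z)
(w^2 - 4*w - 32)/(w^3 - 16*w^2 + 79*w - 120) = (w + 4)/(w^2 - 8*w + 15)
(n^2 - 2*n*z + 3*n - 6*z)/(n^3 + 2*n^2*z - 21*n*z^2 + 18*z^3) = (n^2 - 2*n*z + 3*n - 6*z)/(n^3 + 2*n^2*z - 21*n*z^2 + 18*z^3)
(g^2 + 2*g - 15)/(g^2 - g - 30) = (g - 3)/(g - 6)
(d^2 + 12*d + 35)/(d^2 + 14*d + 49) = (d + 5)/(d + 7)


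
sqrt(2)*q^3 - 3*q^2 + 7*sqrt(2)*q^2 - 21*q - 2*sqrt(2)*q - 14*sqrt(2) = (q + 7)*(q - 2*sqrt(2))*(sqrt(2)*q + 1)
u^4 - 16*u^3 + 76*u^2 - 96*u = u*(u - 8)*(u - 6)*(u - 2)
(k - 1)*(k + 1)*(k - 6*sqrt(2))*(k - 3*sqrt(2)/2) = k^4 - 15*sqrt(2)*k^3/2 + 17*k^2 + 15*sqrt(2)*k/2 - 18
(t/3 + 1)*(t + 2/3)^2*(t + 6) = t^4/3 + 31*t^3/9 + 274*t^2/27 + 28*t/3 + 8/3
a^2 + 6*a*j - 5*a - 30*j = (a - 5)*(a + 6*j)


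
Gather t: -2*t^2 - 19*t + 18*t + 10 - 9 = -2*t^2 - t + 1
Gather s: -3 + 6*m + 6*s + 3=6*m + 6*s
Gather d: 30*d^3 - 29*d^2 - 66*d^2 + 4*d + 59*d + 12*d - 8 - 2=30*d^3 - 95*d^2 + 75*d - 10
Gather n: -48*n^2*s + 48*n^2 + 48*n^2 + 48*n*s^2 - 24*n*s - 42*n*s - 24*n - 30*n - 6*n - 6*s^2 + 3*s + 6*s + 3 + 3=n^2*(96 - 48*s) + n*(48*s^2 - 66*s - 60) - 6*s^2 + 9*s + 6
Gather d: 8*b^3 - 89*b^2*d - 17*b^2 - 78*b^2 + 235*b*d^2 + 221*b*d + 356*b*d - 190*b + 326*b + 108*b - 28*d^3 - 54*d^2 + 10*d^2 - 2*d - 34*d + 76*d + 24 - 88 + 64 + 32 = 8*b^3 - 95*b^2 + 244*b - 28*d^3 + d^2*(235*b - 44) + d*(-89*b^2 + 577*b + 40) + 32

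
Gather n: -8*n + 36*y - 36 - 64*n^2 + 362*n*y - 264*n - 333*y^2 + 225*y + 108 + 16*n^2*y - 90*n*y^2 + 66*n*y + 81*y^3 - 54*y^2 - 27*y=n^2*(16*y - 64) + n*(-90*y^2 + 428*y - 272) + 81*y^3 - 387*y^2 + 234*y + 72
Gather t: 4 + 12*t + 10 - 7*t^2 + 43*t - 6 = -7*t^2 + 55*t + 8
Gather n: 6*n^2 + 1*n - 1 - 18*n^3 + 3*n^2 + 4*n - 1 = -18*n^3 + 9*n^2 + 5*n - 2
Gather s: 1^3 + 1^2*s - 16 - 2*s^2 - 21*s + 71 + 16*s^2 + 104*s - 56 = 14*s^2 + 84*s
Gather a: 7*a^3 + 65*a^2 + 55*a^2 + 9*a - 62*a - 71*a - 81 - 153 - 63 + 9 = 7*a^3 + 120*a^2 - 124*a - 288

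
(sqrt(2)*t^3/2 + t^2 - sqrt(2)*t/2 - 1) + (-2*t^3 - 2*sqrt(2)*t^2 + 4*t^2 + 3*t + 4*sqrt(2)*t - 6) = -2*t^3 + sqrt(2)*t^3/2 - 2*sqrt(2)*t^2 + 5*t^2 + 3*t + 7*sqrt(2)*t/2 - 7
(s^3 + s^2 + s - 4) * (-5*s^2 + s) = -5*s^5 - 4*s^4 - 4*s^3 + 21*s^2 - 4*s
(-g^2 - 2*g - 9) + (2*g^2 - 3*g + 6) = g^2 - 5*g - 3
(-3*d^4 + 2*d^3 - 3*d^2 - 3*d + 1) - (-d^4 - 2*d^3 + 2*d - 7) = -2*d^4 + 4*d^3 - 3*d^2 - 5*d + 8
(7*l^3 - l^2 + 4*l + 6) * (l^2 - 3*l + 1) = 7*l^5 - 22*l^4 + 14*l^3 - 7*l^2 - 14*l + 6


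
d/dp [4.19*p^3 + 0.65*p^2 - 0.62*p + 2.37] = 12.57*p^2 + 1.3*p - 0.62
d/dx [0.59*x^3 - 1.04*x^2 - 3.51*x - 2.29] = 1.77*x^2 - 2.08*x - 3.51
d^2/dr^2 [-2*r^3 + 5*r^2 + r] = 10 - 12*r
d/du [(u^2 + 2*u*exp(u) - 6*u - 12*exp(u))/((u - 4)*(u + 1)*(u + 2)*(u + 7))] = 2*(u^5*exp(u) - u^5 - 3*u^4*exp(u) + 6*u^4 - 41*u^3*exp(u) + 36*u^3 + 149*u^2*exp(u) - 90*u^2 + 208*u*exp(u) - 56*u - 188*exp(u) + 168)/(u^8 + 12*u^7 + 2*u^6 - 360*u^5 - 759*u^4 + 1980*u^3 + 7988*u^2 + 8736*u + 3136)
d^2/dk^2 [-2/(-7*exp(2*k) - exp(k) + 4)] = 2*(2*(14*exp(k) + 1)^2*exp(k) - (28*exp(k) + 1)*(7*exp(2*k) + exp(k) - 4))*exp(k)/(7*exp(2*k) + exp(k) - 4)^3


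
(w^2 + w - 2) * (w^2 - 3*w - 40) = w^4 - 2*w^3 - 45*w^2 - 34*w + 80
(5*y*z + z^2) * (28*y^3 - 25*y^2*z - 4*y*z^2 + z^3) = 140*y^4*z - 97*y^3*z^2 - 45*y^2*z^3 + y*z^4 + z^5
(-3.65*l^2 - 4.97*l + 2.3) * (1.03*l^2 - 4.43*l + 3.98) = -3.7595*l^4 + 11.0504*l^3 + 9.8591*l^2 - 29.9696*l + 9.154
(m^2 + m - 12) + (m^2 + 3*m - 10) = 2*m^2 + 4*m - 22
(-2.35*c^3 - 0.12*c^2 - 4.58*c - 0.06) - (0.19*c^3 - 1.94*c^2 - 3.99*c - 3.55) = -2.54*c^3 + 1.82*c^2 - 0.59*c + 3.49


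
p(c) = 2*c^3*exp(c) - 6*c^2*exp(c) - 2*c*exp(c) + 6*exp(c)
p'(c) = 2*c^3*exp(c) - 14*c*exp(c) + 4*exp(c)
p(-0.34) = 4.20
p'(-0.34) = 6.18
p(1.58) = -20.63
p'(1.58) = -49.67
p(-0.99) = 0.06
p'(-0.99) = 5.92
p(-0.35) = 4.14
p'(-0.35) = 6.21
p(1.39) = -12.05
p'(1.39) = -40.50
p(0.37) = 6.57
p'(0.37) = -1.56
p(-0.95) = 0.30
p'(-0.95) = 6.03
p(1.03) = -0.67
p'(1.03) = -23.07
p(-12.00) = -0.03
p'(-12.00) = -0.02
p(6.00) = 84720.05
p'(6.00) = 142006.94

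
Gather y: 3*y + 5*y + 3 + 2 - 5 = 8*y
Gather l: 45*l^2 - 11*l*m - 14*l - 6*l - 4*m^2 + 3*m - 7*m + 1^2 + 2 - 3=45*l^2 + l*(-11*m - 20) - 4*m^2 - 4*m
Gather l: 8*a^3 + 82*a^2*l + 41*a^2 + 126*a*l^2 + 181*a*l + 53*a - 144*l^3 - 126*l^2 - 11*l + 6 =8*a^3 + 41*a^2 + 53*a - 144*l^3 + l^2*(126*a - 126) + l*(82*a^2 + 181*a - 11) + 6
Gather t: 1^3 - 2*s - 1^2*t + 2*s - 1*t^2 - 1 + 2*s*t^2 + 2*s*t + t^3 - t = t^3 + t^2*(2*s - 1) + t*(2*s - 2)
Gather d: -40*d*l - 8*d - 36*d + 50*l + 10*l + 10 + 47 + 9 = d*(-40*l - 44) + 60*l + 66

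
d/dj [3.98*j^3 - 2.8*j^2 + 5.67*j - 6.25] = 11.94*j^2 - 5.6*j + 5.67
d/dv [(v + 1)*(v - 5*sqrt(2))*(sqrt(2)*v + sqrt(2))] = sqrt(2)*(v + 1)*(3*v - 10*sqrt(2) + 1)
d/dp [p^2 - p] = 2*p - 1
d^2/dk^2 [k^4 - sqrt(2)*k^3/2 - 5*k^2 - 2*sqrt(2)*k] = 12*k^2 - 3*sqrt(2)*k - 10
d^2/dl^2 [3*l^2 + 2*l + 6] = 6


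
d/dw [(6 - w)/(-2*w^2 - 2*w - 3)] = (-2*w^2 + 24*w + 15)/(4*w^4 + 8*w^3 + 16*w^2 + 12*w + 9)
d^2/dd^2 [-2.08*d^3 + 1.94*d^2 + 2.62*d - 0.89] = 3.88 - 12.48*d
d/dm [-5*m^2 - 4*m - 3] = -10*m - 4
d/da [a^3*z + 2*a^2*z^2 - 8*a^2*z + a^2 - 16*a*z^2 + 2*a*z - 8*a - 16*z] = 3*a^2*z + 4*a*z^2 - 16*a*z + 2*a - 16*z^2 + 2*z - 8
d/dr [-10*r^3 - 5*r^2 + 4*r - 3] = -30*r^2 - 10*r + 4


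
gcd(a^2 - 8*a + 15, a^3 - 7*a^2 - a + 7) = 1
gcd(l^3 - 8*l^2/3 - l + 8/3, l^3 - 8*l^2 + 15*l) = 1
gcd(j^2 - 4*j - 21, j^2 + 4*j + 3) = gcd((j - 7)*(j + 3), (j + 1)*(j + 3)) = j + 3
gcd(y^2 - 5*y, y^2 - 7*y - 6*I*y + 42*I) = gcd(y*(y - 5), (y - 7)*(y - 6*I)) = 1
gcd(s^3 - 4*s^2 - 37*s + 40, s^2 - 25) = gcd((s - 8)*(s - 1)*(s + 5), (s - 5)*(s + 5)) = s + 5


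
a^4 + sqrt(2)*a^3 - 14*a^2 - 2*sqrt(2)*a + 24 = (a - 2*sqrt(2))*(a - sqrt(2))*(a + sqrt(2))*(a + 3*sqrt(2))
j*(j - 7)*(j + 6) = j^3 - j^2 - 42*j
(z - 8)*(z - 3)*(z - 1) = z^3 - 12*z^2 + 35*z - 24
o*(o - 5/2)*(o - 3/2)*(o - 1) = o^4 - 5*o^3 + 31*o^2/4 - 15*o/4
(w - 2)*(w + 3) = w^2 + w - 6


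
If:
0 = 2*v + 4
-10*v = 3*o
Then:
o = 20/3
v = -2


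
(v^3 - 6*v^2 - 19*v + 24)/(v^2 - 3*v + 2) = (v^2 - 5*v - 24)/(v - 2)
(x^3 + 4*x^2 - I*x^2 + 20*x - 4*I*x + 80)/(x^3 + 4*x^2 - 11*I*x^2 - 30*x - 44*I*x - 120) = (x + 4*I)/(x - 6*I)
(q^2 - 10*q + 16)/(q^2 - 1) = (q^2 - 10*q + 16)/(q^2 - 1)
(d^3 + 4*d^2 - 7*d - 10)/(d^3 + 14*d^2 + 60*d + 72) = (d^3 + 4*d^2 - 7*d - 10)/(d^3 + 14*d^2 + 60*d + 72)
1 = 1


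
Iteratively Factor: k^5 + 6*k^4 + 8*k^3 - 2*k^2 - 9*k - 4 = (k + 1)*(k^4 + 5*k^3 + 3*k^2 - 5*k - 4) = (k + 1)*(k + 4)*(k^3 + k^2 - k - 1) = (k - 1)*(k + 1)*(k + 4)*(k^2 + 2*k + 1) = (k - 1)*(k + 1)^2*(k + 4)*(k + 1)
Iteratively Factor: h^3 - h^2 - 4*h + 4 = (h - 2)*(h^2 + h - 2) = (h - 2)*(h - 1)*(h + 2)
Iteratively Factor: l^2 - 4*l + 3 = (l - 1)*(l - 3)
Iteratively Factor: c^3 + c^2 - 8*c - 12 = (c + 2)*(c^2 - c - 6) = (c + 2)^2*(c - 3)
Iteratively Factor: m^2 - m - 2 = (m - 2)*(m + 1)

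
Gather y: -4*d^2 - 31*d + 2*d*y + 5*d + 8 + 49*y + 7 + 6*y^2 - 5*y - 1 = -4*d^2 - 26*d + 6*y^2 + y*(2*d + 44) + 14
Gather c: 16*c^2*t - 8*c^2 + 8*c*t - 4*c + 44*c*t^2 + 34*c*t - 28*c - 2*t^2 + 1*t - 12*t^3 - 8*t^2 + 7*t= c^2*(16*t - 8) + c*(44*t^2 + 42*t - 32) - 12*t^3 - 10*t^2 + 8*t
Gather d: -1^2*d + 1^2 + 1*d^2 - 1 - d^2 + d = 0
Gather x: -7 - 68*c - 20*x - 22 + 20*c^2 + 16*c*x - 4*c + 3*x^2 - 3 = 20*c^2 - 72*c + 3*x^2 + x*(16*c - 20) - 32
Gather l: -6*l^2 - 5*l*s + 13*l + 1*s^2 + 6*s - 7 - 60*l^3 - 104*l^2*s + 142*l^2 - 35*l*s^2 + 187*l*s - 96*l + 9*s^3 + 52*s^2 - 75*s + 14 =-60*l^3 + l^2*(136 - 104*s) + l*(-35*s^2 + 182*s - 83) + 9*s^3 + 53*s^2 - 69*s + 7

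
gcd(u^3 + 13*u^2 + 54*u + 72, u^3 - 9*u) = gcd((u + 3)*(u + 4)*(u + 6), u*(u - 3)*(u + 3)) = u + 3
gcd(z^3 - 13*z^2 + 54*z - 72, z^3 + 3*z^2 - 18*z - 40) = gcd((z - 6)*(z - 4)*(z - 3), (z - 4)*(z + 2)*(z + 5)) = z - 4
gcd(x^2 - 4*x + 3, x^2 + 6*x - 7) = x - 1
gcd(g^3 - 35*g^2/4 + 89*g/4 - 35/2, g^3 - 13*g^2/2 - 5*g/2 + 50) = g - 5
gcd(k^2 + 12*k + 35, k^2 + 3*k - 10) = k + 5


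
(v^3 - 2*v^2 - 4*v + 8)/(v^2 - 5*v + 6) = (v^2 - 4)/(v - 3)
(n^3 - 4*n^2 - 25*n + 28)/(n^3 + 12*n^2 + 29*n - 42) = (n^2 - 3*n - 28)/(n^2 + 13*n + 42)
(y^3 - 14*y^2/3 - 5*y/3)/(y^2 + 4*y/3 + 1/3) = y*(y - 5)/(y + 1)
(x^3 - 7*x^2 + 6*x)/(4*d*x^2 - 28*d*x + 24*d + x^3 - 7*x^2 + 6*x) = x/(4*d + x)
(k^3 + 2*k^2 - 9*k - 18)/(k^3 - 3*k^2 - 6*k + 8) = (k^2 - 9)/(k^2 - 5*k + 4)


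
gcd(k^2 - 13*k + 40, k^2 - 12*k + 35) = k - 5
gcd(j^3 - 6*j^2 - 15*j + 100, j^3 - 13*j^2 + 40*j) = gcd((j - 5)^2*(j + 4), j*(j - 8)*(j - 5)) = j - 5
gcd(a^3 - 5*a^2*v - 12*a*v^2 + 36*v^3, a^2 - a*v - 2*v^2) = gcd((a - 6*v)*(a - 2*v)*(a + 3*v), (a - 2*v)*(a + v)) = -a + 2*v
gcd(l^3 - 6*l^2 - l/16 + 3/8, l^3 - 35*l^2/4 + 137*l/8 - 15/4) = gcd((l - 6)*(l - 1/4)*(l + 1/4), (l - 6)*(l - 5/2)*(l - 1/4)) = l^2 - 25*l/4 + 3/2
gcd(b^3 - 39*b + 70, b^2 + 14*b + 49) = b + 7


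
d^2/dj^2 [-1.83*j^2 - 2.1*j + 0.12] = -3.66000000000000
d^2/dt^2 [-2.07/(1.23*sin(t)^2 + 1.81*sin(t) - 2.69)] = (12.526812*sin(t)^4 + 13.825323*sin(t)^3 + 15.387345*sin(t)^2 - 17.572023*sin(t) - 27.261072)/(1.23*sin(t)^2 + 1.81*sin(t) - 2.69)^3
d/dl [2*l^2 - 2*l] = 4*l - 2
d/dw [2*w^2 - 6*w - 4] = 4*w - 6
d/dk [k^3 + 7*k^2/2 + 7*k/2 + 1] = 3*k^2 + 7*k + 7/2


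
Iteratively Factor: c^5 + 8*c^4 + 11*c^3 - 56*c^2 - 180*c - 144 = (c + 3)*(c^4 + 5*c^3 - 4*c^2 - 44*c - 48) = (c + 3)*(c + 4)*(c^3 + c^2 - 8*c - 12) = (c + 2)*(c + 3)*(c + 4)*(c^2 - c - 6) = (c + 2)^2*(c + 3)*(c + 4)*(c - 3)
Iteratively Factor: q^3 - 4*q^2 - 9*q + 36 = (q + 3)*(q^2 - 7*q + 12) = (q - 3)*(q + 3)*(q - 4)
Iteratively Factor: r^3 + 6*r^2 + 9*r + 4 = (r + 4)*(r^2 + 2*r + 1) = (r + 1)*(r + 4)*(r + 1)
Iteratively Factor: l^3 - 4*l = (l)*(l^2 - 4) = l*(l + 2)*(l - 2)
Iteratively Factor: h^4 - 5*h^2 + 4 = (h + 2)*(h^3 - 2*h^2 - h + 2) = (h - 2)*(h + 2)*(h^2 - 1) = (h - 2)*(h + 1)*(h + 2)*(h - 1)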